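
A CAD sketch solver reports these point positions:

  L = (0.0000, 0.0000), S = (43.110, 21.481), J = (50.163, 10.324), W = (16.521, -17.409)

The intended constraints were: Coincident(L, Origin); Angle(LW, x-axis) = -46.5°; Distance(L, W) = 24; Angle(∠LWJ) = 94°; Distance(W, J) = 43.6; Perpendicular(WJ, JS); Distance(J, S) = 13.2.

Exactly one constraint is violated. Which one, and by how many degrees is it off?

Perpendicular(WJ, JS) — off by 7.20°.

L = (0.00, 0.00) ✓; LW at -46.50° ✓; |LW| = 24.00 ✓; ∠LWJ = 94.00° ✓; |WJ| = 43.60 ✓; ∠(WJ, JS) = 82.80° ✗; |JS| = 13.20 ✓.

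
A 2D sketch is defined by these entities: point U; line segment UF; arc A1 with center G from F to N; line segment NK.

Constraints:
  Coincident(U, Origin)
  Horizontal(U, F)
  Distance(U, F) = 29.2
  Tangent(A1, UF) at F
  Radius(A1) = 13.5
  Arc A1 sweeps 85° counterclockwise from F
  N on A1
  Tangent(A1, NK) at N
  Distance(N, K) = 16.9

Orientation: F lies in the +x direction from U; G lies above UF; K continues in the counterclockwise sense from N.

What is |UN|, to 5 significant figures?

44.393

Since A1 is tangent to UF there, GF ⟂ UF, so G = F + (0, 13.5) = (29.200, 13.500). On A1, F sits at bearing -90° from G; an 85° counterclockwise sweep puts N at bearing -5°, so N = G + 13.5·(cos -5°, sin -5°) = (42.649, 12.323). Then |UN| = |N − U| = 44.393.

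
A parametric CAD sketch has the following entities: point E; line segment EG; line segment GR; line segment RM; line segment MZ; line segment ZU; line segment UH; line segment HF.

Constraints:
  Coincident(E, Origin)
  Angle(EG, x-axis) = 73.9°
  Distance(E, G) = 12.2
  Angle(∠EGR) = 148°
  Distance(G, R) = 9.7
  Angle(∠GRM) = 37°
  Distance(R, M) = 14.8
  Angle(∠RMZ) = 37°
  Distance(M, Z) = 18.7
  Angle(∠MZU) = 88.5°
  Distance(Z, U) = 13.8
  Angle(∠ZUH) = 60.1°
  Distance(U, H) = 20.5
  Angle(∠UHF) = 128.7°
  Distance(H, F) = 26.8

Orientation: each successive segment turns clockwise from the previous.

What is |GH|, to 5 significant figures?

9.0250

∠MZU = 88.5° gives ZU at 24.400° from the x-axis; with |ZU| = 13.8, U = (12.153, 26.199). ∠ZUH = 60.1° gives UH at -95.500° from the x-axis; with |UH| = 20.5, H = (10.188, 5.7933). Then |GH| = |H − G| = 9.0250.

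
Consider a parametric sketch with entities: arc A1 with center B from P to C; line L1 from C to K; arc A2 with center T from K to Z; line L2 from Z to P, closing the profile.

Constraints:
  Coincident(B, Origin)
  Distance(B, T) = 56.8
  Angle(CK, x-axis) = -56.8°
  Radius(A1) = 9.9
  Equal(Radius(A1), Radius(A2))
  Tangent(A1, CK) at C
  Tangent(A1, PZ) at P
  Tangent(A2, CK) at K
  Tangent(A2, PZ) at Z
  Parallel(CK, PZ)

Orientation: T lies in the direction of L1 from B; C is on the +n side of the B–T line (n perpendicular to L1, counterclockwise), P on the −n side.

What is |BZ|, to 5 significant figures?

57.656

Tangency of A1 to both parallel lines with radius 9.9 puts C and P at B ± 9.9·n: C = (8.2840, 5.4209), P = (-8.2840, -5.4209). Equal radii place K and Z the same way about T: K = T + 9.9·n = (39.386, -42.107), Z = T − 9.9·n = (22.818, -52.949). Then |BZ| = |Z − B| = 57.656.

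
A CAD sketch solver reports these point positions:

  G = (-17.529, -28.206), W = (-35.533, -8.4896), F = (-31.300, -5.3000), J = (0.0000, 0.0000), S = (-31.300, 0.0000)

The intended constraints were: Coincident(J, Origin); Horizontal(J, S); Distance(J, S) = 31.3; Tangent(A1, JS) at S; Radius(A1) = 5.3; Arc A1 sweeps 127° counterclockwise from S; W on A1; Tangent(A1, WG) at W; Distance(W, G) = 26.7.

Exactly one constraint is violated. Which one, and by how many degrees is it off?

Tangent(A1, WG) at W — off by 5.40°.

J = (0.00, 0.00) ✓; J.y = 0.00, S.y = 0.00 ✓; |JS| = 31.30 ✓; ∠(FS, SJ) = 90.00° ✓; |FS| = 5.300 ✓; bearing(F→W) − bearing(F→S) = 127.0° ✓; |FW| = 5.300 ✓; ∠(FW, WG) = 84.60° ✗; |WG| = 26.70 ✓.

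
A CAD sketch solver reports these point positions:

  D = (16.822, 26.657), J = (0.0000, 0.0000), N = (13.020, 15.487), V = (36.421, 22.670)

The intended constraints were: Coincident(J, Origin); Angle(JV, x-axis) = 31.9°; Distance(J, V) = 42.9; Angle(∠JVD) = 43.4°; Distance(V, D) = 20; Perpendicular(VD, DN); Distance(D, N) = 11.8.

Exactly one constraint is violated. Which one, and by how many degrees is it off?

Perpendicular(VD, DN) — off by 7.30°.

J = (0.00, 0.00) ✓; JV at 31.90° ✓; |JV| = 42.90 ✓; ∠JVD = 43.40° ✓; |VD| = 20.00 ✓; ∠(VD, DN) = 82.70° ✗; |DN| = 11.80 ✓.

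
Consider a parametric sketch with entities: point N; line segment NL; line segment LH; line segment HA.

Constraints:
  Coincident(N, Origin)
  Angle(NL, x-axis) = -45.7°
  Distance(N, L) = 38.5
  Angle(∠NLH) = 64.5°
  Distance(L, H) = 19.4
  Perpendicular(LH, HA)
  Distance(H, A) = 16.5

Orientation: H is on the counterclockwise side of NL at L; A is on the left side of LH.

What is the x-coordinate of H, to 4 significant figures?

33.59

N is at the origin; NL runs at -45.7° with length 38.5, so L = 38.5·(cos -45.7°, sin -45.7°) = (26.89, -27.55). ∠NLH = 64.5°, so LH runs at -45.7° + (180° − 64.5°) = 69.80° from the x-axis; with |LH| = 19.4, H = L + 19.4·(cos 69.80°, sin 69.80°) = (33.59, -9.347). So H.x = 33.59.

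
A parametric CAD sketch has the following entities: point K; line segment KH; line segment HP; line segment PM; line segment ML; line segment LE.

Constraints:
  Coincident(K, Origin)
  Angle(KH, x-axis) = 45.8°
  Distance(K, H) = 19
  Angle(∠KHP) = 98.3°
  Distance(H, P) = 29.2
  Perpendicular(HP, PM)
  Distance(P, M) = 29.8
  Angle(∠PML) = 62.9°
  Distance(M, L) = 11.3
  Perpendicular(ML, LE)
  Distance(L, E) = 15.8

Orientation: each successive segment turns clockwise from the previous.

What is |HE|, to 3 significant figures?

28.4

∠PML = 62.9° gives ML at 117° from the x-axis; with |ML| = 11.3, L = (14.3, -17.6). ML ⟂ LE, so LE runs at 27.0°; with |LE| = 15.8, E = (28.4, -10.4). Then |HE| = |E − H| = 28.4.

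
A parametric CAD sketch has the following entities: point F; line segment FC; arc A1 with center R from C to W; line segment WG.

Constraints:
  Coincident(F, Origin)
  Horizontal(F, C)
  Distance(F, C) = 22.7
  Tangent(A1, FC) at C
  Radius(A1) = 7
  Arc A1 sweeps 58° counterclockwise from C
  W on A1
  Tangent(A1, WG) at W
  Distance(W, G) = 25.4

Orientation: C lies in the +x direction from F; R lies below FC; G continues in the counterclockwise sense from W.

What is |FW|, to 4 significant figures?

17.08

Tangency of A1 to FC means the radius RC is perpendicular to FC, so R = C + (0, -7) = (22.70, -7.000). On A1, C sits at bearing 90° from R; a 58° counterclockwise sweep puts W at bearing 148°, so W = R + 7.0·(cos 148°, sin 148°) = (16.76, -3.291). Then |FW| = |W − F| = 17.08.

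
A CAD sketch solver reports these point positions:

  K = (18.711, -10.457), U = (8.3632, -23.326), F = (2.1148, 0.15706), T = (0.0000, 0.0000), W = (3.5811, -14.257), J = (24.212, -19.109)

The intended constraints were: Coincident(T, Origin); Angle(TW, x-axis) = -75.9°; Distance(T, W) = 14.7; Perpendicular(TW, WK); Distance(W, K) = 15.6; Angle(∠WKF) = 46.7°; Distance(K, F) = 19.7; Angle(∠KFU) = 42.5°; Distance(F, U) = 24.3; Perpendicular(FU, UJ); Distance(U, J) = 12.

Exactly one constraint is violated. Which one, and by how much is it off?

Distance(U, J) = 12 — off by 4.40.

T = (0.00, 0.00) ✓; TW at -75.90° ✓; |TW| = 14.70 ✓; ∠(TW, WK) = 90.00° ✓; |WK| = 15.60 ✓; ∠WKF = 46.70° ✓; |KF| = 19.70 ✓; ∠KFU = 42.50° ✓; |FU| = 24.30 ✓; ∠(FU, UJ) = 90.00° ✓; |UJ| = 16.40 ✗.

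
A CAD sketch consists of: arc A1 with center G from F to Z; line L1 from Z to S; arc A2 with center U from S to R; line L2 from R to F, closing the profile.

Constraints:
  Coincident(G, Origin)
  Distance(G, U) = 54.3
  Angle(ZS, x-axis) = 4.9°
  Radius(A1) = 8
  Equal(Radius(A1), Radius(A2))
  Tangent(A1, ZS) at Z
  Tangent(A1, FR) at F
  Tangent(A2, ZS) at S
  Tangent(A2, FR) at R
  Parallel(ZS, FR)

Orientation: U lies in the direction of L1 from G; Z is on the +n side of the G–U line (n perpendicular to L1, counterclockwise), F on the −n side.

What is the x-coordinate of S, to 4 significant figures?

53.42

The slot axis is L1's direction at 4.9°, so u = (cos 4.9°, sin 4.9°) = (0.9963, 0.08542) and n = (−sin 4.9°, cos 4.9°) = (-0.08542, 0.9963). G is at the origin and U lies 54.3 along u from G, so U = 54.3·u = (54.10, 4.638). Tangency of A1 to both parallel lines with radius 8.0 puts Z and F at G ± 8.0·n: Z = (-0.6833, 7.971), F = (0.6833, -7.971). Equal radii place S and R the same way about U: S = U + 8.0·n = (53.42, 12.61), R = U − 8.0·n = (54.78, -3.333). So S.x = 53.42.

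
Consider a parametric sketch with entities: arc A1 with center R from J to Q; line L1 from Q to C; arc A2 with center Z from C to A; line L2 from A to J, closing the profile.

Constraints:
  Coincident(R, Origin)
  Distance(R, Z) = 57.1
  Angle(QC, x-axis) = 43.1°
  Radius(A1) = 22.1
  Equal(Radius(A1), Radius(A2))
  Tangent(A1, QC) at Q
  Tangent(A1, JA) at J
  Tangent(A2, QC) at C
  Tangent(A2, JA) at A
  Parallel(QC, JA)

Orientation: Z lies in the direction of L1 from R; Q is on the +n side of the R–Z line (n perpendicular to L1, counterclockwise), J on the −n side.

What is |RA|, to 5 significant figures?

61.228

The slot axis is L1's direction at 43.1°, so u = (cos 43.1°, sin 43.1°) = (0.73016, 0.68327) and n = (−sin 43.1°, cos 43.1°) = (-0.68327, 0.73016). R is at the origin and Z lies 57.1 along u from R, so Z = 57.1·u = (41.692, 39.015). Tangency of A1 to both parallel lines with radius 22.1 puts Q and J at R ± 22.1·n: Q = (-15.100, 16.137), J = (15.100, -16.137). Equal radii place C and A the same way about Z: C = Z + 22.1·n = (26.592, 55.152), A = Z − 22.1·n = (56.793, 22.878). Then |RA| = |A − R| = 61.228.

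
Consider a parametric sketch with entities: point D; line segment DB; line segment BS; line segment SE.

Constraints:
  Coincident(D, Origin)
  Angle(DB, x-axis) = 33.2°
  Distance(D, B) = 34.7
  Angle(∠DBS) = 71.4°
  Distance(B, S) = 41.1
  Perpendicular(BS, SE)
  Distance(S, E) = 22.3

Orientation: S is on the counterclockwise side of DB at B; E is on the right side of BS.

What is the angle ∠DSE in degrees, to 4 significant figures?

137.6°

D is at the origin; DB runs at 33.2° with length 34.7, so B = 34.7·(cos 33.2°, sin 33.2°) = (29.04, 19.00). ∠DBS = 71.4°, so BS runs at 33.2° + (180° − 71.4°) = 141.8° from the x-axis; with |BS| = 41.1, S = B + 41.1·(cos 141.8°, sin 141.8°) = (-3.263, 44.42). BS is perpendicular to SE; with |SE| = 22.3 on the right of BS, E = S + 22.3·(0.6184, 0.7859) = (10.53, 61.94). Then cos ∠DSE = SD·SE / (|SD||SE|), giving 137.6°.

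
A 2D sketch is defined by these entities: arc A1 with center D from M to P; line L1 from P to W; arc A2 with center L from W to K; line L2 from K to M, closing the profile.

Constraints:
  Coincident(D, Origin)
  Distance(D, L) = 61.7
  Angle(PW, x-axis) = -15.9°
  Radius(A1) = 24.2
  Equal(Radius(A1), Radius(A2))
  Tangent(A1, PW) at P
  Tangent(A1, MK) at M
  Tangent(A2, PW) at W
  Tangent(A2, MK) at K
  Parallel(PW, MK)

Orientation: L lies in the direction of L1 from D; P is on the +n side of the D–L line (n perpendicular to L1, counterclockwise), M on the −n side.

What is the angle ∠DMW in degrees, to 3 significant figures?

51.9°

The slot axis is L1's direction at -15.9°, so u = (cos -15.9°, sin -15.9°) = (0.962, -0.274) and n = (−sin -15.9°, cos -15.9°) = (0.274, 0.962). D is at the origin and L lies 61.7 along u from D, so L = 61.7·u = (59.3, -16.9). Tangency of A1 to both parallel lines with radius 24.2 puts P and M at D ± 24.2·n: P = (6.63, 23.3), M = (-6.63, -23.3). Equal radii place W and K the same way about L: W = L + 24.2·n = (66.0, 6.37), K = L − 24.2·n = (52.7, -40.2). Then cos ∠DMW = MD·MW / (|MD||MW|), giving 51.9°.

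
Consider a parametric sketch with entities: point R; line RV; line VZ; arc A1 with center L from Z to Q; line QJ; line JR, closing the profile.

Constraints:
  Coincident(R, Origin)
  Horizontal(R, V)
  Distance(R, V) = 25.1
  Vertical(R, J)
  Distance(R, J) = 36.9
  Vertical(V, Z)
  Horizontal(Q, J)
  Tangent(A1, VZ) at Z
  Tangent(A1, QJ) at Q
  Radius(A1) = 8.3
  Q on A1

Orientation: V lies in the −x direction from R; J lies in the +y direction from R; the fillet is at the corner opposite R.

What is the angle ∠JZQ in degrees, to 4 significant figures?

26.70°

R is at the origin; RV is horizontal with |RV| = 25.1 and V on the −x side, so V = (-25.10, 0.000). R and J share the same x with |RJ| = 36.9 and J on the +y side, so J = (0.000, 36.90). The virtual corner opposite R is at (-25.10, 36.90). A1 meets VZ tangentially, so LZ is at right angles to VZ and the tangent condition forces LQ to be normal to QJ, with radius 8.3, so the center L sits 8.3 in from both sides at L = (-16.80, 28.60). That places the tangent points at Z = (-25.10, 28.60) on VZ and Q = (-16.80, 36.90) on QJ. Then cos ∠JZQ = ZJ·ZQ / (|ZJ||ZQ|), giving 26.70°.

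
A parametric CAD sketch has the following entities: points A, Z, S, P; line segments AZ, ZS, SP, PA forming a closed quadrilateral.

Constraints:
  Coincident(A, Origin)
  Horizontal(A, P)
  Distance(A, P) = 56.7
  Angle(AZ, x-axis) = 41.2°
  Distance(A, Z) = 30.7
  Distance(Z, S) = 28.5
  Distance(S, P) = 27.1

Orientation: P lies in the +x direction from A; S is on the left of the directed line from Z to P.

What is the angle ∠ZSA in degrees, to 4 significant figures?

14.81°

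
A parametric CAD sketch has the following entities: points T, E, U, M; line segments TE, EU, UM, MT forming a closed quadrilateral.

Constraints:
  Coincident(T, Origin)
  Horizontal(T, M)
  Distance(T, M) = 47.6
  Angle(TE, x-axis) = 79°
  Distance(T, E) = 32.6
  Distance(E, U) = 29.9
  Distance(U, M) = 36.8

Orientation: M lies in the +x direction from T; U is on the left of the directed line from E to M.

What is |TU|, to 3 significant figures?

50.1

Checks: |EU| = 29.90 ✓; |UM| = 36.80 ✓.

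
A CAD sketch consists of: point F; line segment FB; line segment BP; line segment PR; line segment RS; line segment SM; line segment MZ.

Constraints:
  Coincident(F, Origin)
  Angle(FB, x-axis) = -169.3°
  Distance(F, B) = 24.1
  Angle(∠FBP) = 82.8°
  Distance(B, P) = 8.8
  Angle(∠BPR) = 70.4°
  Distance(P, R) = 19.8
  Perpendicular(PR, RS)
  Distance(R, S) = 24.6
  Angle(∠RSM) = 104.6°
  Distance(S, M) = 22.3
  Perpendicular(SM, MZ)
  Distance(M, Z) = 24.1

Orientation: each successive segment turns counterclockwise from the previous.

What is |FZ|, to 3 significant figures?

33.7

F is at the origin; FB runs at -169.3° with length 24.1, so B = (-23.7, -4.47). ∠FBP = 82.8° gives BP at -72.1° from the x-axis; with |BP| = 8.8, P = (-21.0, -12.8). ∠BPR = 70.4° gives PR at 37.5° from the x-axis; with |PR| = 19.8, R = (-5.27, -0.795). PR ⟂ RS, so RS runs at 128°; with |RS| = 24.6, S = (-20.2, 18.7). ∠RSM = 104.6° gives SM at -157° from the x-axis; with |SM| = 22.3, M = (-40.8, 10.0). SM ⟂ MZ, so MZ runs at -67.1°; with |MZ| = 24.1, Z = (-31.4, -12.2). Then |FZ| = |Z − F| = 33.7.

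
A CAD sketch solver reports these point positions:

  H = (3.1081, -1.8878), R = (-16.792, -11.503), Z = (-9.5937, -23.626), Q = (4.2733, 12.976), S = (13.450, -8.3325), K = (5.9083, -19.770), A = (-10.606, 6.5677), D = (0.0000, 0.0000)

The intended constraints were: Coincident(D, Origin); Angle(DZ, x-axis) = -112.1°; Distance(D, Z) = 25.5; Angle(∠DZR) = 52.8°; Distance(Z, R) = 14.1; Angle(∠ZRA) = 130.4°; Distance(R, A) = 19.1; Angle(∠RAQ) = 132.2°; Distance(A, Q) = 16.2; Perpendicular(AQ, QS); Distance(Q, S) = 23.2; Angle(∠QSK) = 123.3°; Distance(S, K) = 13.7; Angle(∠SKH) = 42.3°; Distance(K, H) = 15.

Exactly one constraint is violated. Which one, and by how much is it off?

Distance(K, H) = 15 — off by 3.10.

D = (0.00, 0.00) ✓; DZ at -112.1° ✓; |DZ| = 25.50 ✓; ∠DZR = 52.80° ✓; |ZR| = 14.10 ✓; ∠ZRA = 130.4° ✓; |RA| = 19.10 ✓; ∠RAQ = 132.2° ✓; |AQ| = 16.20 ✓; ∠(AQ, QS) = 90.00° ✓; |QS| = 23.20 ✓; ∠QSK = 123.3° ✓; |SK| = 13.70 ✓; ∠SKH = 42.30° ✓; |KH| = 18.10 ✗.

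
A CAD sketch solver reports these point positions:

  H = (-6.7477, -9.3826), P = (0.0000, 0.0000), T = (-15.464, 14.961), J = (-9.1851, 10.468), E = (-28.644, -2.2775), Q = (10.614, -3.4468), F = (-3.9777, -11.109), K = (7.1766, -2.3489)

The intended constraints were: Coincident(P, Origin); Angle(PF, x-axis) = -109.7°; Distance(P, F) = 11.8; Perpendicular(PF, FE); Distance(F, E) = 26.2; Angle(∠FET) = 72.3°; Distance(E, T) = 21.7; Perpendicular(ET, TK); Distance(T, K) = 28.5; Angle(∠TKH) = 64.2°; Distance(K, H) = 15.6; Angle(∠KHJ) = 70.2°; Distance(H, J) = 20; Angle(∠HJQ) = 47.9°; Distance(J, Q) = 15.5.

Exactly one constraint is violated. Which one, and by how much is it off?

Distance(J, Q) = 15.5 — off by 8.70.

P = (0.00, 0.00) ✓; PF at -109.7° ✓; |PF| = 11.80 ✓; ∠(PF, FE) = 90.00° ✓; |FE| = 26.20 ✓; ∠FET = 72.30° ✓; |ET| = 21.70 ✓; ∠(ET, TK) = 90.00° ✓; |TK| = 28.50 ✓; ∠TKH = 64.20° ✓; |KH| = 15.60 ✓; ∠KHJ = 70.20° ✓; |HJ| = 20.00 ✓; ∠HJQ = 47.90° ✓; |JQ| = 24.20 ✗.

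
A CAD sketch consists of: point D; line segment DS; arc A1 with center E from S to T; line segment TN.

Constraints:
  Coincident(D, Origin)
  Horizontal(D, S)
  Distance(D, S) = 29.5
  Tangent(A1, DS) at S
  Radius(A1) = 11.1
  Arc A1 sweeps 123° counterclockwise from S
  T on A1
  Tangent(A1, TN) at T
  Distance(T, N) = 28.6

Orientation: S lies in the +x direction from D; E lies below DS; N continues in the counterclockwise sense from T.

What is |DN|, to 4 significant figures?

54.51

D is at the origin; D and S share the same y with |DS| = 29.5 and S on the +x side, so S = (29.50, 0.000). Since A1 is tangent to DS there, ES ⟂ DS, so E = S + (0, -11.1) = (29.50, -11.10). On A1, S sits at bearing 90° from E; a 123° counterclockwise sweep puts T at bearing 213°, so T = E + 11.1·(cos 213°, sin 213°) = (20.19, -17.15). Tangency of A1 to TN means the radius ET is perpendicular to TN, so TN runs along (−sin 213°, cos 213°); with |TN| = 28.6, N = (35.77, -41.13). Then |DN| = |N − D| = 54.51.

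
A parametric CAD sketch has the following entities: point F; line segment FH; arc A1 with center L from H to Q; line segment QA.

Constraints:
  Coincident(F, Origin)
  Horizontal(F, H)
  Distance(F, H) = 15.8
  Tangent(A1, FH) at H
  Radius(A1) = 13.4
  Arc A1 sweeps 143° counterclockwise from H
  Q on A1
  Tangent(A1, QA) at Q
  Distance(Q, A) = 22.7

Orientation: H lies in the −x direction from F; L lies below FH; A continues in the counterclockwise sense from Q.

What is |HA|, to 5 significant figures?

39.081

F is at the origin; F and H share the same y with |FH| = 15.8 and H on the −x side, so H = (-15.800, 0.0000). Tangency of A1 to FH means the radius LH is perpendicular to FH, so L = H + (0, -13.4) = (-15.800, -13.400). On A1, H sits at bearing 90° from L; a 143° counterclockwise sweep puts Q at bearing 233°, so Q = L + 13.4·(cos 233°, sin 233°) = (-23.864, -24.102). Tangency of A1 to QA means the radius LQ is perpendicular to QA, so QA runs along (−sin 233°, cos 233°); with |QA| = 22.7, A = (-5.7353, -37.763). Then |HA| = |A − H| = 39.081.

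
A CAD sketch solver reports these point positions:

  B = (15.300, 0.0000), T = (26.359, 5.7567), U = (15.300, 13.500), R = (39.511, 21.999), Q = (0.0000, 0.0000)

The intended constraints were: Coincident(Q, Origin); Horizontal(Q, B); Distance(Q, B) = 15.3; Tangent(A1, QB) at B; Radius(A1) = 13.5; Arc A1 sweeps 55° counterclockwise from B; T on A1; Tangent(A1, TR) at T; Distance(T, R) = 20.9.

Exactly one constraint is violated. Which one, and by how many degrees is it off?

Tangent(A1, TR) at T — off by 4.00°.

Q = (0.00, 0.00) ✓; Q.y = 0.00, B.y = 0.00 ✓; |QB| = 15.30 ✓; ∠(UB, BQ) = 90.00° ✓; |UB| = 13.50 ✓; bearing(U→T) − bearing(U→B) = 55.00° ✓; |UT| = 13.50 ✓; ∠(UT, TR) = 94.00° ✗; |TR| = 20.90 ✓.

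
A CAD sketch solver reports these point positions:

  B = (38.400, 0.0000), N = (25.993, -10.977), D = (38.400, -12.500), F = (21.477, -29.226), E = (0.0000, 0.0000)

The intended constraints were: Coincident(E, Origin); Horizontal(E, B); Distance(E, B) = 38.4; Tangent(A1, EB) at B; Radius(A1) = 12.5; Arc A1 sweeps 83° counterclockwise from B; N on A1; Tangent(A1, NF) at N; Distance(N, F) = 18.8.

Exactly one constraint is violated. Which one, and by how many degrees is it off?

Tangent(A1, NF) at N — off by 6.90°.

E = (0.00, 0.00) ✓; E.y = 0.00, B.y = 0.00 ✓; |EB| = 38.40 ✓; ∠(DB, BE) = 90.00° ✓; |DB| = 12.50 ✓; bearing(D→N) − bearing(D→B) = 83.00° ✓; |DN| = 12.50 ✓; ∠(DN, NF) = 96.90° ✗; |NF| = 18.80 ✓.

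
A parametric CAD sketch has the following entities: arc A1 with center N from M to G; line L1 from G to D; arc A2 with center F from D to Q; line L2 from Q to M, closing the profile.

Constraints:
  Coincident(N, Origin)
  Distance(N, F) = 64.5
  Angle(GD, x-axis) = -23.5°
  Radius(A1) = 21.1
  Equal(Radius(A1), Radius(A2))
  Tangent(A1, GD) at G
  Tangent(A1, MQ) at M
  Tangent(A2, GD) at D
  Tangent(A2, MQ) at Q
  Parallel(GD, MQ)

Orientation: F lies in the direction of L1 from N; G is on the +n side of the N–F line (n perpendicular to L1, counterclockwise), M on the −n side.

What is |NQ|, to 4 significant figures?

67.86

The slot axis is L1's direction at -23.5°, so u = (cos -23.5°, sin -23.5°) = (0.9171, -0.3987) and n = (−sin -23.5°, cos -23.5°) = (0.3987, 0.9171). N is at the origin and F lies 64.5 along u from N, so F = 64.5·u = (59.15, -25.72). Tangency of A1 to both parallel lines with radius 21.1 puts G and M at N ± 21.1·n: G = (8.414, 19.35), M = (-8.414, -19.35). Equal radii place D and Q the same way about F: D = F + 21.1·n = (67.56, -6.369), Q = F − 21.1·n = (50.74, -45.07). Then |NQ| = |Q − N| = 67.86.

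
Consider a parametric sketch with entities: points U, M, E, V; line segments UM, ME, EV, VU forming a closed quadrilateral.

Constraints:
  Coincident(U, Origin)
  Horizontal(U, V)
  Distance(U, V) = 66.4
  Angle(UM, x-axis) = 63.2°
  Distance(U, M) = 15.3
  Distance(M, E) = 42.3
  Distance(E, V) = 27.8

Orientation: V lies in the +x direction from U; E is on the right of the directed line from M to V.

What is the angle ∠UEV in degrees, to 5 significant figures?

140.46°

U is at the origin; UV is horizontal with |UV| = 66.4 and V in +x, so V = (66.4, 0). UM runs at 63.2° with |UM| = 15.3, so M = (6.8984, 13.657). E is determined by |ME| = 42.3 and |EV| = 27.8 together: it lies at the intersection of circle(M, 42.3) and circle(V, 27.8). With |MV| = 61.049, the foot of the radical line on MV is 38.849 from M and the perpendicular offset is √(42.3² − 38.849²) = 16.734. Taking the right-of-MV solution: E = (41.020, -11.344).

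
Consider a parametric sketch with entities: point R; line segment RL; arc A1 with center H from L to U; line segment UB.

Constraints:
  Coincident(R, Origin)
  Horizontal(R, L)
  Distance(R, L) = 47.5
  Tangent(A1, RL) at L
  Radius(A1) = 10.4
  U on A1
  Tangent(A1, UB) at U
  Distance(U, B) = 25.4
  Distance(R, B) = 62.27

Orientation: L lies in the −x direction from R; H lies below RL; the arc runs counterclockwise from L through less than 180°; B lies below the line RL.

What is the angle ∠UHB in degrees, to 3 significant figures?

67.7°

Checks: |HU| = 10.40 ✓; ∠(HU, UB) = 90.00° ✓; |UB| = 25.40 ✓; |RB| = 62.27 ✓.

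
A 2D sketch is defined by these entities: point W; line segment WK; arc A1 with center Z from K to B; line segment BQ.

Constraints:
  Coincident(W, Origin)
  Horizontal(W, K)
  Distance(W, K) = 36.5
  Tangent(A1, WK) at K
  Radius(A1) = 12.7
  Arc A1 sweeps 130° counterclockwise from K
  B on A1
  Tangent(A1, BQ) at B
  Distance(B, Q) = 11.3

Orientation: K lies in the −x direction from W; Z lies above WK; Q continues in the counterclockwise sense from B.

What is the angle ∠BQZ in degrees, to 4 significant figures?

48.34°

On A1, K sits at bearing -90° from Z; a 130° counterclockwise sweep puts B at bearing 40°, so B = Z + 12.7·(cos 40°, sin 40°) = (-26.77, 20.86). A1 meets BQ tangentially, so ZB is at right angles to BQ, so BQ runs along (−sin 40°, cos 40°); with |BQ| = 11.3, Q = (-34.03, 29.52). Then cos ∠BQZ = QB·QZ / (|QB||QZ|), giving 48.34°.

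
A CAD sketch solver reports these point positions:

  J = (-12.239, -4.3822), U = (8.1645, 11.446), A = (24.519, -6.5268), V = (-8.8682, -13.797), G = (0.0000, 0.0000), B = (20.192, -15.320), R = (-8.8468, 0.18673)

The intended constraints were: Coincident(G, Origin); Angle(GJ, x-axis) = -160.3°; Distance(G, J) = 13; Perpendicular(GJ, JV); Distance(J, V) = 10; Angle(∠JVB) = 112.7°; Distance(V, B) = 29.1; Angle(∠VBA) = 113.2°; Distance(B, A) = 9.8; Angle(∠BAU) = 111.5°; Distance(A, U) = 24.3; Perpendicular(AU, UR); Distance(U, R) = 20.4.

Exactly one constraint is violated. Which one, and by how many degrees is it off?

Perpendicular(AU, UR) — off by 8.80°.

G = (0.00, 0.00) ✓; GJ at -160.3° ✓; |GJ| = 13.00 ✓; ∠(GJ, JV) = 90.00° ✓; |JV| = 10.00 ✓; ∠JVB = 112.7° ✓; |VB| = 29.10 ✓; ∠VBA = 113.2° ✓; |BA| = 9.800 ✓; ∠BAU = 111.5° ✓; |AU| = 24.30 ✓; ∠(AU, UR) = 81.20° ✗; |UR| = 20.40 ✓.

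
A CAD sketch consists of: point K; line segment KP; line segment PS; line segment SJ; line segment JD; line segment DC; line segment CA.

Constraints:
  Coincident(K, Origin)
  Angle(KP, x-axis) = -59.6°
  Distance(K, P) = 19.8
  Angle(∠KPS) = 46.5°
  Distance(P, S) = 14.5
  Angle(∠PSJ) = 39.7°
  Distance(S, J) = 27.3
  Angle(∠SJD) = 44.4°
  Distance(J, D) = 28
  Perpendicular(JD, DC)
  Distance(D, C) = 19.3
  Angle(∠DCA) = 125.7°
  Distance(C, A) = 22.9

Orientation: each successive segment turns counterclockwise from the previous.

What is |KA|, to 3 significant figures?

13.6

K is at the origin; KP runs at -59.6° with length 19.8, so P = (10.0, -17.1). ∠KPS = 46.5° gives PS at 73.9° from the x-axis; with |PS| = 14.5, S = (14.0, -3.15). ∠PSJ = 39.7° gives SJ at -146° from the x-axis; with |SJ| = 27.3, J = (-8.54, -18.5). ∠SJD = 44.4° gives JD at -10.2° from the x-axis; with |JD| = 28.0, D = (19.0, -23.4). JD ⟂ DC, so DC runs at 79.8°; with |DC| = 19.3, C = (22.4, -4.45). ∠DCA = 125.7° gives CA at 134° from the x-axis; with |CA| = 22.9, A = (6.50, 12.0). Then |KA| = |A − K| = 13.6.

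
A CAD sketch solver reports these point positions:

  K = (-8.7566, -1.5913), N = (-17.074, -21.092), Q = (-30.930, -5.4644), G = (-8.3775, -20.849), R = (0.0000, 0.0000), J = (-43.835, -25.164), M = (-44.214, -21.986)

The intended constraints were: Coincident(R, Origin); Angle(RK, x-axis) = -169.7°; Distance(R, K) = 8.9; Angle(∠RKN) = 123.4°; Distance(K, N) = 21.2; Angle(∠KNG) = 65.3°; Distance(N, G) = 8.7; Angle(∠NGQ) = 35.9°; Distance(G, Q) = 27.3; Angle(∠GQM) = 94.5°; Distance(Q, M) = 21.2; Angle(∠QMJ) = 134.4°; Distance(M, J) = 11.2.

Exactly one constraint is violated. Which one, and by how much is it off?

Distance(M, J) = 11.2 — off by 8.00.

R = (0.00, 0.00) ✓; RK at -169.7° ✓; |RK| = 8.900 ✓; ∠RKN = 123.4° ✓; |KN| = 21.20 ✓; ∠KNG = 65.30° ✓; |NG| = 8.700 ✓; ∠NGQ = 35.90° ✓; |GQ| = 27.30 ✓; ∠GQM = 94.50° ✓; |QM| = 21.20 ✓; ∠QMJ = 134.4° ✓; |MJ| = 3.201 ✗.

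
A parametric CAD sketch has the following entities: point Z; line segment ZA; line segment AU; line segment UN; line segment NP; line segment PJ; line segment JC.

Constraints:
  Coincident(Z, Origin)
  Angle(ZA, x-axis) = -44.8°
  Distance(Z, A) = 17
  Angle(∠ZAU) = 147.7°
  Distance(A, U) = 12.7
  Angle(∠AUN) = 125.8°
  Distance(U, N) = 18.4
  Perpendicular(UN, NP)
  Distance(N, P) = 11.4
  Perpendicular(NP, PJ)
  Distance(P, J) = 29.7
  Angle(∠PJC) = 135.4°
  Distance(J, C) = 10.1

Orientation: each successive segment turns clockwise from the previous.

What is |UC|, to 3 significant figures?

19.0

NP ⟂ PJ, so PJ runs at 48.7°; with |PJ| = 29.7, J = (13.8, -8.34). ∠PJC = 135.4° gives JC at 4.10° from the x-axis; with |JC| = 10.1, C = (23.9, -7.62). Then |UC| = |C − U| = 19.0.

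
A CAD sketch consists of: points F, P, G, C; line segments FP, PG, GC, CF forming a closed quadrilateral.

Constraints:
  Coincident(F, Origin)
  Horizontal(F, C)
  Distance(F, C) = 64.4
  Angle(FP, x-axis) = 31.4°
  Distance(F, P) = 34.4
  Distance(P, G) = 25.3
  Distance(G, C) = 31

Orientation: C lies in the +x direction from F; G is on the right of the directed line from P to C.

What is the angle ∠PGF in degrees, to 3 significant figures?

67.6°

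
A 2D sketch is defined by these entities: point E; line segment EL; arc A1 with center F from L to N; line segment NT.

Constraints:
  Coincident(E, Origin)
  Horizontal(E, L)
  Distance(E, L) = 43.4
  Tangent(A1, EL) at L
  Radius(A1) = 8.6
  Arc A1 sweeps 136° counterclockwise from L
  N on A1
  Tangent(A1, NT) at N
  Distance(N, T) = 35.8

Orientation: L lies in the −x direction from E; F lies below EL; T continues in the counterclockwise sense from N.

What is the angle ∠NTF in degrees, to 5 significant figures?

13.508°

E is at the origin; EL is horizontal with |EL| = 43.4 and L on the −x side, so L = (-43.400, 0.0000). The tangent condition forces FL to be normal to EL, so F = L + (0, -8.6) = (-43.400, -8.6000). On A1, L sits at bearing 90° from F; a 136° counterclockwise sweep puts N at bearing 226°, so N = F + 8.6·(cos 226°, sin 226°) = (-49.374, -14.786). The tangent condition forces FN to be normal to NT, so NT runs along (−sin 226°, cos 226°); with |NT| = 35.8, T = (-23.622, -39.655). Then cos ∠NTF = TN·TF / (|TN||TF|), giving 13.508°.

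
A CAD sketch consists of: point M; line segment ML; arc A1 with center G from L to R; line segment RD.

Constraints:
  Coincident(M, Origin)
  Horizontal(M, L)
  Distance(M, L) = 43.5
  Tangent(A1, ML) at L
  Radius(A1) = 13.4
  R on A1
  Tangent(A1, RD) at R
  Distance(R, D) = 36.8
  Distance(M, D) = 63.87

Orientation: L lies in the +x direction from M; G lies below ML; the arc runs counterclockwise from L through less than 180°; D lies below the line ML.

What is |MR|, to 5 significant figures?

34.216

Checks: |ML| = 43.50 ✓; |GL| = 13.40 ✓; |GR| = 13.40 ✓; ∠(GR, RD) = 90.00° ✓; |RD| = 36.80 ✓; |MD| = 63.87 ✓.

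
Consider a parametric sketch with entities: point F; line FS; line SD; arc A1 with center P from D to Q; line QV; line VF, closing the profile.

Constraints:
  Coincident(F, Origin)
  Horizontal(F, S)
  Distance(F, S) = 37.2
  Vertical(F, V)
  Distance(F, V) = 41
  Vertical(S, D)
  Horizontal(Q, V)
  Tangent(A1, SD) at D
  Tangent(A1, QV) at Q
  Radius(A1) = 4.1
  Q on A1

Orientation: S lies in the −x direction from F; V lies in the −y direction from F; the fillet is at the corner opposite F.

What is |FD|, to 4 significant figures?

52.40

The virtual corner opposite F is at (-37.20, -41.00). The tangent condition forces PD to be normal to SD and since A1 is tangent to QV there, PQ ⟂ QV, with radius 4.1, so the center P sits 4.1 in from both sides at P = (-33.10, -36.90). That places the tangent points at D = (-37.20, -36.90) on SD and Q = (-33.10, -41.00) on QV. Then |FD| = |D − F| = 52.40.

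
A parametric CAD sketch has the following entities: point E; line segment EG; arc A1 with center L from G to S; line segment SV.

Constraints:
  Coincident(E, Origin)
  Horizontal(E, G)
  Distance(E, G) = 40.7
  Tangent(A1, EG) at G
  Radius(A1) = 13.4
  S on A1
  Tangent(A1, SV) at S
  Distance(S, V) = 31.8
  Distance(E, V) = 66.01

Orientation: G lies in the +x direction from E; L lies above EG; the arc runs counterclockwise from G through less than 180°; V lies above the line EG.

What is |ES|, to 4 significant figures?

56.23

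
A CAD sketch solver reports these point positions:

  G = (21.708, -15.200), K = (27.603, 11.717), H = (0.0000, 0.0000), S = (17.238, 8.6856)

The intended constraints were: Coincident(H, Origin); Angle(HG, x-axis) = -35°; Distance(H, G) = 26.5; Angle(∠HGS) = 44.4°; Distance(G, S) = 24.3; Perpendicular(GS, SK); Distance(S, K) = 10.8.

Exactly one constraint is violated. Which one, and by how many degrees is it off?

Perpendicular(GS, SK) — off by 5.70°.

H = (0.00, 0.00) ✓; HG at -35.00° ✓; |HG| = 26.50 ✓; ∠HGS = 44.40° ✓; |GS| = 24.30 ✓; ∠(GS, SK) = 84.30° ✗; |SK| = 10.80 ✓.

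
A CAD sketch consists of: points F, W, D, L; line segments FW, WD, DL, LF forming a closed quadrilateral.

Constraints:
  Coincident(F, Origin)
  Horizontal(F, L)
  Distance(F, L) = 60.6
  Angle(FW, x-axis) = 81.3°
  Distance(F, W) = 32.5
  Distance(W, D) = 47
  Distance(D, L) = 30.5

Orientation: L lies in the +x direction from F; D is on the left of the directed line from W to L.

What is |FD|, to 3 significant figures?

59.5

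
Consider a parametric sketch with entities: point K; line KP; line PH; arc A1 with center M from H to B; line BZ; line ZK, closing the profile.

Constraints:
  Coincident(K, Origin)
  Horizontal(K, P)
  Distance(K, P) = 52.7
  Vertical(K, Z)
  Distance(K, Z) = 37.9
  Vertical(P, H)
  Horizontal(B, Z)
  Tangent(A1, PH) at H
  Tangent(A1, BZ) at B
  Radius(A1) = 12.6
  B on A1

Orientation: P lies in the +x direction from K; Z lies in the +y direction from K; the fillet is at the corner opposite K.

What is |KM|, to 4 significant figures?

47.41

K is at the origin; KP is horizontal with |KP| = 52.7 and P on the +x side, so P = (52.70, 0.000). KZ is vertical with |KZ| = 37.9 and Z on the +y side, so Z = (0.000, 37.90). The virtual corner opposite K is at (52.70, 37.90). The tangent condition forces MH to be normal to PH and the tangent condition forces MB to be normal to BZ, with radius 12.6, so the center M sits 12.6 in from both sides at M = (40.10, 25.30). Then |KM| = |M − K| = 47.41.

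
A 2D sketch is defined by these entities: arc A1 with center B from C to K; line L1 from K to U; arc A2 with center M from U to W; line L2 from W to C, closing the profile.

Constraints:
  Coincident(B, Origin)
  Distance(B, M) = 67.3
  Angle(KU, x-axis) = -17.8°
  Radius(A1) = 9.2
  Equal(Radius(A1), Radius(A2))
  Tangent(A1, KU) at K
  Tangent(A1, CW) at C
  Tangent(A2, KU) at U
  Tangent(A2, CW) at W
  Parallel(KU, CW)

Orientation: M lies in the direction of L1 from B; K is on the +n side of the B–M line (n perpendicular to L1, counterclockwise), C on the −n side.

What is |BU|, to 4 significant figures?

67.93

Tangency of A1 to both parallel lines with radius 9.2 puts K and C at B ± 9.2·n: K = (2.812, 8.760), C = (-2.812, -8.760). Equal radii place U and W the same way about M: U = M + 9.2·n = (66.89, -11.81), W = M − 9.2·n = (61.27, -29.33). Then |BU| = |U − B| = 67.93.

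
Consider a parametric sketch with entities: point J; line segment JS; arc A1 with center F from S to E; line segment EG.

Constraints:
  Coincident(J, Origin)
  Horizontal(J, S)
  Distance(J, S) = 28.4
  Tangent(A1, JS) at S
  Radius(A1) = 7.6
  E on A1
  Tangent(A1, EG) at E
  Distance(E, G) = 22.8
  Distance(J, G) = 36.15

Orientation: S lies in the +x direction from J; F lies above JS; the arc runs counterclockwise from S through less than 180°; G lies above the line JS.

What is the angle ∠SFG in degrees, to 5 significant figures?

159.53°

J is at the origin; JS is horizontal with |JS| = 28.4 and S on the +x side, so S = (28.400, 0.0000). A1 meets JS tangentially, so FS is at right angles to JS, so F = S + (0, 7.6) = (28.400, 7.6000). Since FE ⟂ EG (tangency), |FG| = √(7.6² + 22.8²) = 24.033 regardless of where E sits on A1. So G lies on both circle(J, 36.15) and circle(F, 24.033); the above-JS intersection is G = (19.996, 30.116). E is the foot of the tangent from G: E = (34.314, 12.373).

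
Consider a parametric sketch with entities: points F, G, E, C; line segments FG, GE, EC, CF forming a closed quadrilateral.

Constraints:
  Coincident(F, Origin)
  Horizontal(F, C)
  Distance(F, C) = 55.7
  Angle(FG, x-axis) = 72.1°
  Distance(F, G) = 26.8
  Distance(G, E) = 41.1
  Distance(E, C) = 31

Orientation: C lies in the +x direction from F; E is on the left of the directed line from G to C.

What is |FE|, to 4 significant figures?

57.65

F is at the origin; FC is horizontal with |FC| = 55.7 and C in +x, so C = (55.7, 0). FG runs at 72.1° with |FG| = 26.8, so G = (8.237, 25.50). E is determined by |GE| = 41.1 and |EC| = 31.0 together: it lies at the intersection of circle(G, 41.1) and circle(C, 31.0). With |GC| = 53.88, the foot of the radical line on GC is 33.70 from G and the perpendicular offset is √(41.1² − 33.70²) = 23.53. Taking the left-of-GC solution: E = (49.06, 30.28).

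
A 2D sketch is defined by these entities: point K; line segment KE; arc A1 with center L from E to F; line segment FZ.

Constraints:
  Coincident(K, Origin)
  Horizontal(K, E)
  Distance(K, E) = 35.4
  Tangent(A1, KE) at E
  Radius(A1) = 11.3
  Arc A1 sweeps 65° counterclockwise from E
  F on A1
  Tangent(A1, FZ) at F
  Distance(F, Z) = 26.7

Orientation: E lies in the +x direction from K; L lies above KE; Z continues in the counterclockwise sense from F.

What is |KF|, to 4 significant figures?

46.11

K is at the origin; KE is horizontal with |KE| = 35.4 and E on the +x side, so E = (35.40, 0.000). A1 meets KE tangentially, so LE is at right angles to KE, so L = E + (0, 11.3) = (35.40, 11.30). On A1, E sits at bearing -90° from L; a 65° counterclockwise sweep puts F at bearing -25°, so F = L + 11.3·(cos -25°, sin -25°) = (45.64, 6.524). Then |KF| = |F − K| = 46.11.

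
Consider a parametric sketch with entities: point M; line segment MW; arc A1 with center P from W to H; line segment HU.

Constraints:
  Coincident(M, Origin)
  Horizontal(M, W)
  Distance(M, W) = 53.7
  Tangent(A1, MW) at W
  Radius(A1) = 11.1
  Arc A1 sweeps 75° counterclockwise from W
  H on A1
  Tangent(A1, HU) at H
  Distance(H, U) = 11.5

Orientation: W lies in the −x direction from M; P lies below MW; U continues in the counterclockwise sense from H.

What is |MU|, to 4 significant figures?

70.12

M is at the origin; M and W share the same y with |MW| = 53.7 and W on the −x side, so W = (-53.70, 0.000). Tangency of A1 to MW means the radius PW is perpendicular to MW, so P = W + (0, -11.1) = (-53.70, -11.10). On A1, W sits at bearing 90° from P; a 75° counterclockwise sweep puts H at bearing 165°, so H = P + 11.1·(cos 165°, sin 165°) = (-64.42, -8.227). The tangent condition forces PH to be normal to HU, so HU runs along (−sin 165°, cos 165°); with |HU| = 11.5, U = (-67.40, -19.34). Then |MU| = |U − M| = 70.12.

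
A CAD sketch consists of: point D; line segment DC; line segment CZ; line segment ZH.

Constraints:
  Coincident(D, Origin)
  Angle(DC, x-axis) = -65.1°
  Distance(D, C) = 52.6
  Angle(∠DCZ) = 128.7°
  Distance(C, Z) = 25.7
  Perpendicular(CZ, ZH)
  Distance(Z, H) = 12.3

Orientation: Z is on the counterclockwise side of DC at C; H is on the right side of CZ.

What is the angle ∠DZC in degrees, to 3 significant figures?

35.0°

D is at the origin; DC runs at -65.1° with length 52.6, so C = 52.6·(cos -65.1°, sin -65.1°) = (22.1, -47.7). ∠DCZ = 128.7°, so CZ runs at -65.1° + (180° − 128.7°) = -13.8° from the x-axis; with |CZ| = 25.7, Z = C + 25.7·(cos -13.8°, sin -13.8°) = (47.1, -53.8). Then cos ∠DZC = ZD·ZC / (|ZD||ZC|), giving 35.0°.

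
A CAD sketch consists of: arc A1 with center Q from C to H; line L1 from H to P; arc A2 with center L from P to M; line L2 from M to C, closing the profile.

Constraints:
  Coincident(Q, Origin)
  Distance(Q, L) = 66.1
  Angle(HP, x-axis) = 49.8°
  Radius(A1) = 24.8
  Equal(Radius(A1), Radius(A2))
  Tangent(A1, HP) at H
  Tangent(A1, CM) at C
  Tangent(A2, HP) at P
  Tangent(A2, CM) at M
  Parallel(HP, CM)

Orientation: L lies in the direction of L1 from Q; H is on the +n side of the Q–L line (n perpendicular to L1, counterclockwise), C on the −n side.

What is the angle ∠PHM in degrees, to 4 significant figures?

36.88°

The slot axis is L1's direction at 49.8°, so u = (cos 49.8°, sin 49.8°) = (0.6455, 0.7638) and n = (−sin 49.8°, cos 49.8°) = (-0.7638, 0.6455). Q is at the origin and L lies 66.1 along u from Q, so L = 66.1·u = (42.66, 50.49). Tangency of A1 to both parallel lines with radius 24.8 puts H and C at Q ± 24.8·n: H = (-18.94, 16.01), C = (18.94, -16.01). Equal radii place P and M the same way about L: P = L + 24.8·n = (23.72, 66.49), M = L − 24.8·n = (61.61, 34.48). Then cos ∠PHM = HP·HM / (|HP||HM|), giving 36.88°.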